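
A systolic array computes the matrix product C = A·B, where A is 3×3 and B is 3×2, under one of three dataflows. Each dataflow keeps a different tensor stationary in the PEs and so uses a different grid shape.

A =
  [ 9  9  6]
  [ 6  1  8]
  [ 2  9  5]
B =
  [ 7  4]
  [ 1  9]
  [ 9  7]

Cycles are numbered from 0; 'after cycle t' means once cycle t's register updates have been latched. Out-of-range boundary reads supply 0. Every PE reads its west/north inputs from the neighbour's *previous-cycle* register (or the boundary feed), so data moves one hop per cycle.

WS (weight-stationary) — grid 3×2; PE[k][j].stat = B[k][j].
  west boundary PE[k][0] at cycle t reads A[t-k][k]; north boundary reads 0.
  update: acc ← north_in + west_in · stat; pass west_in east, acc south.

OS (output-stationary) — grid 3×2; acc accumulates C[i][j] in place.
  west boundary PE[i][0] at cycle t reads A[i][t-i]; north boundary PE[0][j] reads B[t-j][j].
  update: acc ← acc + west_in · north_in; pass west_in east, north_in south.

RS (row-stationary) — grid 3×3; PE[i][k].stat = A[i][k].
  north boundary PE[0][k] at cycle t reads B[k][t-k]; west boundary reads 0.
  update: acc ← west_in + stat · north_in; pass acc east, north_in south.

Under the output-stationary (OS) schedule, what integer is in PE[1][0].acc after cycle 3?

PE[1][0].acc = 115

OS 3×2: PE[1][0] cycle-by-cycle (with neighbour feeds):
  t=0 PE[0][0]: acc=63 h=9 v=7
  t=0 PE[1][0]: acc=0 h=0 v=0
  t=1 PE[0][0]: acc=72 h=9 v=1
  t=1 PE[1][0]: acc=42 h=6 v=7
  t=2 PE[0][0]: acc=126 h=6 v=9
  t=2 PE[1][0]: acc=43 h=1 v=1
  t=3 PE[0][0]: acc=126 h=0 v=0
  t=3 PE[1][0]: acc=115 h=8 v=9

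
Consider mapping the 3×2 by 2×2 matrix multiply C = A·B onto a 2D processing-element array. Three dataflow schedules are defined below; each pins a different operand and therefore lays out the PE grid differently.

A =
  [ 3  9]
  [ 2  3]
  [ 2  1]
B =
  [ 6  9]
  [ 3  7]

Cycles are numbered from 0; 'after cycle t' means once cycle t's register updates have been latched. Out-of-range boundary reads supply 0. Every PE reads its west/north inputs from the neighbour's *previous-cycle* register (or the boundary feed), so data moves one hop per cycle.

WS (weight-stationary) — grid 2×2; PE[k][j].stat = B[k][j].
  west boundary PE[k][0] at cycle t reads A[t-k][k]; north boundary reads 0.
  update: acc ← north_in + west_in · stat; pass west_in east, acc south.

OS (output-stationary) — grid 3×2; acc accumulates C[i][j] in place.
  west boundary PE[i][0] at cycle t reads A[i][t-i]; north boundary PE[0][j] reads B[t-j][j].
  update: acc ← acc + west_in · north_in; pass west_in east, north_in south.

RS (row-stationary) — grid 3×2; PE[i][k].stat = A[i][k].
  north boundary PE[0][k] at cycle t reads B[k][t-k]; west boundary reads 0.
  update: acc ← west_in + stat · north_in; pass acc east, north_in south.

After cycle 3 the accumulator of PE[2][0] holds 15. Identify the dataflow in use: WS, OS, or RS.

WS: PE[2][0] is outside its 2×2 grid.
OS (3×2 grid), PE[2][0]:
  @0  [2,0]  acc 0  |  →0  ↓0
  @1  [2,0]  acc 0  |  →0  ↓0
  @2  [2,0]  acc 12  |  →2  ↓6
  @3  [2,0]  acc 15  |  →1  ↓3
RS (3×2 grid), PE[2][0]:
  @0  [2,0]  acc 0  |  →0  ↓0
  @1  [2,0]  acc 0  |  →0  ↓0
  @2  [2,0]  acc 12  |  →12  ↓6
  @3  [2,0]  acc 18  |  →18  ↓9

dataflow = OS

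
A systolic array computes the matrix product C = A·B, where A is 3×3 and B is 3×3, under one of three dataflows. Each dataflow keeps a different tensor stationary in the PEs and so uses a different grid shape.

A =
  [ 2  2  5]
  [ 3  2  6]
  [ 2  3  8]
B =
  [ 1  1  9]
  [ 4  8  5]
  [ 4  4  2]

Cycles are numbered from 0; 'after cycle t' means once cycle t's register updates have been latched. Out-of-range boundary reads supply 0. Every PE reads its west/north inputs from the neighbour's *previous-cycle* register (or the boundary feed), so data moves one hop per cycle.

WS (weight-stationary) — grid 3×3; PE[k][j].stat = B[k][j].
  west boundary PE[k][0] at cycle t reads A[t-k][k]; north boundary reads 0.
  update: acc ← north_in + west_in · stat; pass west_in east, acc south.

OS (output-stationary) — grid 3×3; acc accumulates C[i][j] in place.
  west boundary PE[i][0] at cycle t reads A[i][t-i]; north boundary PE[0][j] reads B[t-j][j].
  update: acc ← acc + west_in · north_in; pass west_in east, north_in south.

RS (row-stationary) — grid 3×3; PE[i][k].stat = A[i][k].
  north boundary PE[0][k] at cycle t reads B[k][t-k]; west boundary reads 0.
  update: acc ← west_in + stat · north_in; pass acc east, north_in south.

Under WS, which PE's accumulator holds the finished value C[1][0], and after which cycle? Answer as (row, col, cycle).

(row, col, cycle) = (2, 0, 3)

WS: C[1][0] accumulates in PE[2][0]:
  after 0 — PE[2][0] acc=0, pass-E 0, pass-S 0
  after 1 — PE[2][0] acc=0, pass-E 0, pass-S 0
  after 2 — PE[2][0] acc=30, pass-E 5, pass-S 30
  after 3 — PE[2][0] acc=35, pass-E 6, pass-S 35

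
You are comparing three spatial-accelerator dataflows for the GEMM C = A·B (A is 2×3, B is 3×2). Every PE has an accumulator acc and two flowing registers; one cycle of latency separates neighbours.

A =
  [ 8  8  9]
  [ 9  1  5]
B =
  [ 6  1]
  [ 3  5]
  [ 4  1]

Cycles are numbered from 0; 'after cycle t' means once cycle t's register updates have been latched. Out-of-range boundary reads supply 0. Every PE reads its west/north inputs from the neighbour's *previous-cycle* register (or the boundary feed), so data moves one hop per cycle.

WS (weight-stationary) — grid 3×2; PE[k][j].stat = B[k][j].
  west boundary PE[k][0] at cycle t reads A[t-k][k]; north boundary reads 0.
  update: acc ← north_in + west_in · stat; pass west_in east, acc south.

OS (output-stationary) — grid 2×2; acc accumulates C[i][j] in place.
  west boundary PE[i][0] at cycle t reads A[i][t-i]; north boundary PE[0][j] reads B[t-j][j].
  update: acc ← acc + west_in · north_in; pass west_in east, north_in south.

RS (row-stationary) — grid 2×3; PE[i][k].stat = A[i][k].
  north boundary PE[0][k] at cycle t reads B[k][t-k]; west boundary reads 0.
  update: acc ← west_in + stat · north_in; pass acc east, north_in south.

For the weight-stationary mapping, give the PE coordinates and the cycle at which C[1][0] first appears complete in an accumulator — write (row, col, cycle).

(row, col, cycle) = (2, 0, 3)

Under WS, C[1][0] lands at PE[2][0]:
  c0 r2c0: 0 / 0 / 0
  c1 r2c0: 0 / 0 / 0
  c2 r2c0: 108 / 9 / 108
  c3 r2c0: 77 / 5 / 77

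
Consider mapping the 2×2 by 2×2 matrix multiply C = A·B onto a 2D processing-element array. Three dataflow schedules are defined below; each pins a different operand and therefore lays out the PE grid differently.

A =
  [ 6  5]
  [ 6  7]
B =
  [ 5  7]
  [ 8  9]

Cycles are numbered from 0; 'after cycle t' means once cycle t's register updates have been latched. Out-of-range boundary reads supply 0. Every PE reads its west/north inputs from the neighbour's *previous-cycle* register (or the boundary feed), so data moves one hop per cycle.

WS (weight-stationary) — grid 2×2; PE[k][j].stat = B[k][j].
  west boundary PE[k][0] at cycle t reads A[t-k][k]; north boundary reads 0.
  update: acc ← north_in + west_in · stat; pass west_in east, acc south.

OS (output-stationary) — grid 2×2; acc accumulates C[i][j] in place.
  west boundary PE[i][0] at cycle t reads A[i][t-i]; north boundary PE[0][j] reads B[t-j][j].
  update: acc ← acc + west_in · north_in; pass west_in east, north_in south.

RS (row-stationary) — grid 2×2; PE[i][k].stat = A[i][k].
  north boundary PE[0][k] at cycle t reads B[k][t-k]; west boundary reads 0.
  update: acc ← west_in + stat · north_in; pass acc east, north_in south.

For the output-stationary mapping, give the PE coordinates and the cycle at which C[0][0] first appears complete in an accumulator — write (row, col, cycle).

OS — PE[0][0] is where C[0][0] collects:
  t=0 PE[0][0]: acc=30 h=6 v=5
  t=1 PE[0][0]: acc=70 h=5 v=8

(row, col, cycle) = (0, 0, 1)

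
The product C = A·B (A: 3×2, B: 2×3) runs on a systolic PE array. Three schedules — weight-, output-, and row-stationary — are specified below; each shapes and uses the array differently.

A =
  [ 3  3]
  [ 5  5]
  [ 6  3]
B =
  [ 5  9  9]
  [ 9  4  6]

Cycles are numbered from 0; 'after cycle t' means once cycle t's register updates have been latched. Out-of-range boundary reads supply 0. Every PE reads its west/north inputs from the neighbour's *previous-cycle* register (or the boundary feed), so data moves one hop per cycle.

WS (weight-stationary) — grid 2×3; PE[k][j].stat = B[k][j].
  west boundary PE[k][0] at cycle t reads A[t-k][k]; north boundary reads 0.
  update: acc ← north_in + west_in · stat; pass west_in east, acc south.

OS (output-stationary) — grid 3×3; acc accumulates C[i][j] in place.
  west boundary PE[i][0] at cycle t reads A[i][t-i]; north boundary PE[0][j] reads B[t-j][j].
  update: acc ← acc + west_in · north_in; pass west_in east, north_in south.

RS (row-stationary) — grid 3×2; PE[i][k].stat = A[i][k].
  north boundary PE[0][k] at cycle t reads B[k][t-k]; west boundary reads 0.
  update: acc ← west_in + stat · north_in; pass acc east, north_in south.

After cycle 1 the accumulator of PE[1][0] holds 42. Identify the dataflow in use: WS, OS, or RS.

dataflow = WS

WS (2×3 grid), PE[1][0]:
  cycle 0: PE[1][0] → acc 0, east 0, south 0
  cycle 1: PE[1][0] → acc 42, east 3, south 42
OS (3×3 grid), PE[1][0]:
  cycle 0: PE[1][0] → acc 0, east 0, south 0
  cycle 1: PE[1][0] → acc 25, east 5, south 5
RS (3×2 grid), PE[1][0]:
  cycle 0: PE[1][0] → acc 0, east 0, south 0
  cycle 1: PE[1][0] → acc 25, east 25, south 5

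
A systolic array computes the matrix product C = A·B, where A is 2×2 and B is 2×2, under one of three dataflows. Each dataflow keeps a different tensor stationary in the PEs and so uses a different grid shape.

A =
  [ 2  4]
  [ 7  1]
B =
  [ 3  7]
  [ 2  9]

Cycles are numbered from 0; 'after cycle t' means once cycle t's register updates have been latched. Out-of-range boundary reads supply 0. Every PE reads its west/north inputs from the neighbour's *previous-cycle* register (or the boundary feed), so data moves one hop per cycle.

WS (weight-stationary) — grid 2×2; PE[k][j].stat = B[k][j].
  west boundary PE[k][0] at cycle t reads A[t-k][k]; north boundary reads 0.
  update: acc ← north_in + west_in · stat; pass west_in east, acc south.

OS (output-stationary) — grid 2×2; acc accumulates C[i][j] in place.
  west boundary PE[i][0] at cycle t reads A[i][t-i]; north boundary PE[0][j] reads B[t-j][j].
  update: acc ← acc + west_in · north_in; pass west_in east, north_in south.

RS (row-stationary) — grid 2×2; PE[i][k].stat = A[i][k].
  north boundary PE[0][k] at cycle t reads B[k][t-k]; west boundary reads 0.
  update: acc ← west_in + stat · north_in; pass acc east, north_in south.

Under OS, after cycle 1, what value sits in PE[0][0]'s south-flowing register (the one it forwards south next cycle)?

OS (2×2). Following PE[0][0] plus its west/north inputs:
  [0] (0,0) acc=6 (h:2 v:3)
  [1] (0,0) acc=14 (h:4 v:2)

register = 2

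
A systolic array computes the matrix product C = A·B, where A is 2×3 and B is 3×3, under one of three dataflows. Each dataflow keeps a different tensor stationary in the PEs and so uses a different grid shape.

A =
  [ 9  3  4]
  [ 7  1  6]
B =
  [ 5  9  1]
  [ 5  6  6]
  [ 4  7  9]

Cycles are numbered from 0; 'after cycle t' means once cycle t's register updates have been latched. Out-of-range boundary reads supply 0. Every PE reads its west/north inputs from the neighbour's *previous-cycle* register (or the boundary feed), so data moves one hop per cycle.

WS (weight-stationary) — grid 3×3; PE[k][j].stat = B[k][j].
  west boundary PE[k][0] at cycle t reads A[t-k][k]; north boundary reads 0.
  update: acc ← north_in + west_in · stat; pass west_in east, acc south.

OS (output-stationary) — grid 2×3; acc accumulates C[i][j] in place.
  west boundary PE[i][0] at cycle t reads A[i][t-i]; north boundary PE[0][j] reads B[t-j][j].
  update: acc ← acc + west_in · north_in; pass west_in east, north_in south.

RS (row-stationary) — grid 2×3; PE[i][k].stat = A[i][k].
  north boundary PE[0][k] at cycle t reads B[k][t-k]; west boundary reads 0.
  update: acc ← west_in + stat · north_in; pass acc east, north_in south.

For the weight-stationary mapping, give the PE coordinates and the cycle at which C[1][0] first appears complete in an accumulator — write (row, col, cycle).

Under WS, C[1][0] lands at PE[2][0]:
  after 0 — PE[2][0] acc=0, pass-E 0, pass-S 0
  after 1 — PE[2][0] acc=0, pass-E 0, pass-S 0
  after 2 — PE[2][0] acc=76, pass-E 4, pass-S 76
  after 3 — PE[2][0] acc=64, pass-E 6, pass-S 64

(row, col, cycle) = (2, 0, 3)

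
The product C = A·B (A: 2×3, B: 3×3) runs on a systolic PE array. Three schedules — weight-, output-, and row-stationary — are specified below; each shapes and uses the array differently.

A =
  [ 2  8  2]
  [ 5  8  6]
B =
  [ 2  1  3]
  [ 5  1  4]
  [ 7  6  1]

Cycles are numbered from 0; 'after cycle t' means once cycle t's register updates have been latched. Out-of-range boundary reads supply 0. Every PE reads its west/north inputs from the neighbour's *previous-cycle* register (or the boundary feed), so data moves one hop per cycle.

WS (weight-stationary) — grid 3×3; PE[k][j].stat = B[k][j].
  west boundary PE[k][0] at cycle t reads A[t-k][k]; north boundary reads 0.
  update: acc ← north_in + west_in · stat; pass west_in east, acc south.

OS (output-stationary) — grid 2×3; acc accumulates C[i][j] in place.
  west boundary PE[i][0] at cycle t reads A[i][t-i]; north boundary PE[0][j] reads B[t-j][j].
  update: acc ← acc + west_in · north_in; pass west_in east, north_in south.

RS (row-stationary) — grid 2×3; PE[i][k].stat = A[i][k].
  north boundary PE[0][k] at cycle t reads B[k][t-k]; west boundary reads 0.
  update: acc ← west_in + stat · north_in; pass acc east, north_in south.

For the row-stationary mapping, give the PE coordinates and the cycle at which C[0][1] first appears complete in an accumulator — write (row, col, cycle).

RS — PE[0][2] is where C[0][1] collects:
  0: (0,2).acc=0  regs=<0,0>
  1: (0,2).acc=0  regs=<0,0>
  2: (0,2).acc=58  regs=<58,7>
  3: (0,2).acc=22  regs=<22,6>

(row, col, cycle) = (0, 2, 3)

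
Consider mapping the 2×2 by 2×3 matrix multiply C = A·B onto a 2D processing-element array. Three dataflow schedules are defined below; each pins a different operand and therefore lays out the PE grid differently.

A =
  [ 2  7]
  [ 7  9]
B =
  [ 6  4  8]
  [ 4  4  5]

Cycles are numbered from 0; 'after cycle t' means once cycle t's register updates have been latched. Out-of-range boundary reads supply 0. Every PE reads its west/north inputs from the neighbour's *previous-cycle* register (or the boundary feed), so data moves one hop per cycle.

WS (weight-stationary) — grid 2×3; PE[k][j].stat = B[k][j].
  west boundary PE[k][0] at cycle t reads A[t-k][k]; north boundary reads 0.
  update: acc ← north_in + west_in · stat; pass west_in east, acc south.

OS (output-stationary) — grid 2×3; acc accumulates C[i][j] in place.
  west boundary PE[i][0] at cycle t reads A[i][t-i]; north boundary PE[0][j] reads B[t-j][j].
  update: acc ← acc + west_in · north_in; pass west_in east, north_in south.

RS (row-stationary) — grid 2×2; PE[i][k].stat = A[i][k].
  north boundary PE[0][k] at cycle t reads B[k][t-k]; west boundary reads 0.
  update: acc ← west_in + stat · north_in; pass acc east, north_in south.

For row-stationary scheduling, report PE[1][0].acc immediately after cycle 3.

PE[1][0].acc = 56

RS (2×2). Following PE[1][0] plus its west/north inputs:
  t=0 PE[0][0]: acc=12 h=12 v=6
  t=0 PE[1][0]: acc=0 h=0 v=0
  t=1 PE[0][0]: acc=8 h=8 v=4
  t=1 PE[1][0]: acc=42 h=42 v=6
  t=2 PE[0][0]: acc=16 h=16 v=8
  t=2 PE[1][0]: acc=28 h=28 v=4
  t=3 PE[0][0]: acc=0 h=0 v=0
  t=3 PE[1][0]: acc=56 h=56 v=8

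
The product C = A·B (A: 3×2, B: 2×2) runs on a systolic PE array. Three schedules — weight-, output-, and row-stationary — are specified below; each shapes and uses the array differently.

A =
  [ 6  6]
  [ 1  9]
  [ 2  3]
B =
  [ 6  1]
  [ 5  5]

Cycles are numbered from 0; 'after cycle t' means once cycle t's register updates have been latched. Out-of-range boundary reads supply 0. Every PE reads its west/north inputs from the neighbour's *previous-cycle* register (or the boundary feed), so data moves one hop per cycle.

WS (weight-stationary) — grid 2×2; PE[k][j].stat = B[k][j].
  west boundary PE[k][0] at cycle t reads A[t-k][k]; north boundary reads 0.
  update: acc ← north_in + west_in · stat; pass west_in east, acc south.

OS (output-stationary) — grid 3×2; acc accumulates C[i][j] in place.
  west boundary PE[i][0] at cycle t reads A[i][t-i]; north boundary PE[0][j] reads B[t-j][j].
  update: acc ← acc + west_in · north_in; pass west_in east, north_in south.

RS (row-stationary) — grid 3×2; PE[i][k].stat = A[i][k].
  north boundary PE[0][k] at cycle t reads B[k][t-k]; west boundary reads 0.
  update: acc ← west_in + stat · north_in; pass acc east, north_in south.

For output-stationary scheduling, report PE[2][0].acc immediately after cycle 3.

PE[2][0].acc = 27

Tracing OS — 3×2 array, target PE[2][0]:
  step 0 · PE1,0: acc=0; fwd→0 fwd↓0
  step 0 · PE2,0: acc=0; fwd→0 fwd↓0
  step 1 · PE1,0: acc=6; fwd→1 fwd↓6
  step 1 · PE2,0: acc=0; fwd→0 fwd↓0
  step 2 · PE1,0: acc=51; fwd→9 fwd↓5
  step 2 · PE2,0: acc=12; fwd→2 fwd↓6
  step 3 · PE1,0: acc=51; fwd→0 fwd↓0
  step 3 · PE2,0: acc=27; fwd→3 fwd↓5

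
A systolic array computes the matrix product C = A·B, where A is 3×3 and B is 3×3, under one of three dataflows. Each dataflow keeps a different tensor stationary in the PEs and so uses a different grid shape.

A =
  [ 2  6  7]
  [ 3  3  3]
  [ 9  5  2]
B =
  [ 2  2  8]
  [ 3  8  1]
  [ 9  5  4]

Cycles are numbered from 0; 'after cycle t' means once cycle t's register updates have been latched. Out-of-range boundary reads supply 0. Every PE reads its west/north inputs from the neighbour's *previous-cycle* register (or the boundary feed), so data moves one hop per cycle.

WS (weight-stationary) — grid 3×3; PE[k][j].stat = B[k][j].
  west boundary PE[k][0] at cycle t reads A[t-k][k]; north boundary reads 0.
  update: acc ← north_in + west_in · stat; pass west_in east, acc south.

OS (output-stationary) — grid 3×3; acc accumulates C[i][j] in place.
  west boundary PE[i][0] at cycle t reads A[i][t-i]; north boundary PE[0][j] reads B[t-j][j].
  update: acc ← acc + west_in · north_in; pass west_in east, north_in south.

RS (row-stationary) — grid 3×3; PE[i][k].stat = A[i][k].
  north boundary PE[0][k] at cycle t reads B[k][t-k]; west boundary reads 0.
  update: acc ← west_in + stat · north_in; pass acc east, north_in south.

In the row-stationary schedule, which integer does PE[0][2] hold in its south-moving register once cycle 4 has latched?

register = 4

RS 3×3: PE[0][2] cycle-by-cycle (with neighbour feeds):
  t=0 PE[0][1]: acc=0 h=0 v=0
  t=0 PE[0][2]: acc=0 h=0 v=0
  t=1 PE[0][1]: acc=22 h=22 v=3
  t=1 PE[0][2]: acc=0 h=0 v=0
  t=2 PE[0][1]: acc=52 h=52 v=8
  t=2 PE[0][2]: acc=85 h=85 v=9
  t=3 PE[0][1]: acc=22 h=22 v=1
  t=3 PE[0][2]: acc=87 h=87 v=5
  t=4 PE[0][1]: acc=0 h=0 v=0
  t=4 PE[0][2]: acc=50 h=50 v=4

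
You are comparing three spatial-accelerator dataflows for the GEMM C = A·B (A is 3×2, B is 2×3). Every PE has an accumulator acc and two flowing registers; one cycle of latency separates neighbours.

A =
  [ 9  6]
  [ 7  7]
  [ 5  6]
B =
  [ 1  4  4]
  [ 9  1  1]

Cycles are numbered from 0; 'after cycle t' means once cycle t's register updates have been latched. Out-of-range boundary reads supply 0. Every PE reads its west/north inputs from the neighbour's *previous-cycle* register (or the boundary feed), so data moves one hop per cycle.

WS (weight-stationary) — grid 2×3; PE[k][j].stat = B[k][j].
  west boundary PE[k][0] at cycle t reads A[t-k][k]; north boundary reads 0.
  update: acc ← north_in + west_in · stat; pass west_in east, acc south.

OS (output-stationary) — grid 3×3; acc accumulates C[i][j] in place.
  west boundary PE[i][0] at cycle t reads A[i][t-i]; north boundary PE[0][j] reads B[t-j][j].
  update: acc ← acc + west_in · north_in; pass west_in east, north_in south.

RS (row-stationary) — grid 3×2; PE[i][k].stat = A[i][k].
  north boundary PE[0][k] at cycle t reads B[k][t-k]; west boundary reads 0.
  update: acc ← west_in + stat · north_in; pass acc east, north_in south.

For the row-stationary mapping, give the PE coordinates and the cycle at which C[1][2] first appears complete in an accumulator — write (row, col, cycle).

(row, col, cycle) = (1, 1, 4)

RS — PE[1][1] is where C[1][2] collects:
  t=0 PE[1][1]: acc=0 h=0 v=0
  t=1 PE[1][1]: acc=0 h=0 v=0
  t=2 PE[1][1]: acc=70 h=70 v=9
  t=3 PE[1][1]: acc=35 h=35 v=1
  t=4 PE[1][1]: acc=35 h=35 v=1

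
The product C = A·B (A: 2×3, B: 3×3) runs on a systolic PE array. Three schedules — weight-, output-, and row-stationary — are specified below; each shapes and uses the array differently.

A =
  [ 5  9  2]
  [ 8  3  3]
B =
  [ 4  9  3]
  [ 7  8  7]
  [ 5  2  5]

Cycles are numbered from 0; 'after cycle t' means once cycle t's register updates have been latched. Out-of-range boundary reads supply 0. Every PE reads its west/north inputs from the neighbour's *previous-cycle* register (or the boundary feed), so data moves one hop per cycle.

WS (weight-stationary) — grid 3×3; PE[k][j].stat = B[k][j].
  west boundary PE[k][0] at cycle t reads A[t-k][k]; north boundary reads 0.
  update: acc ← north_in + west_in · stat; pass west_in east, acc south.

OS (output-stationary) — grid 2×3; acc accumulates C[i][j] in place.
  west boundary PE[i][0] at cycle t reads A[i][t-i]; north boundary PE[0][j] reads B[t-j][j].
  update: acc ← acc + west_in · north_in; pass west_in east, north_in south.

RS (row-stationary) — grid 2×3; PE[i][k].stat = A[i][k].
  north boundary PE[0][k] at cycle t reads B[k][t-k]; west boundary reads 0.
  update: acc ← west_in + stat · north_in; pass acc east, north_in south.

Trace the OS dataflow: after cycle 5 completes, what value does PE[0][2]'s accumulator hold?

OS (2×3). Following PE[0][2] plus its west/north inputs:
  step 0 · PE0,1: acc=0; fwd→0 fwd↓0
  step 0 · PE0,2: acc=0; fwd→0 fwd↓0
  step 1 · PE0,1: acc=45; fwd→5 fwd↓9
  step 1 · PE0,2: acc=0; fwd→0 fwd↓0
  step 2 · PE0,1: acc=117; fwd→9 fwd↓8
  step 2 · PE0,2: acc=15; fwd→5 fwd↓3
  step 3 · PE0,1: acc=121; fwd→2 fwd↓2
  step 3 · PE0,2: acc=78; fwd→9 fwd↓7
  step 4 · PE0,1: acc=121; fwd→0 fwd↓0
  step 4 · PE0,2: acc=88; fwd→2 fwd↓5
  step 5 · PE0,1: acc=121; fwd→0 fwd↓0
  step 5 · PE0,2: acc=88; fwd→0 fwd↓0

PE[0][2].acc = 88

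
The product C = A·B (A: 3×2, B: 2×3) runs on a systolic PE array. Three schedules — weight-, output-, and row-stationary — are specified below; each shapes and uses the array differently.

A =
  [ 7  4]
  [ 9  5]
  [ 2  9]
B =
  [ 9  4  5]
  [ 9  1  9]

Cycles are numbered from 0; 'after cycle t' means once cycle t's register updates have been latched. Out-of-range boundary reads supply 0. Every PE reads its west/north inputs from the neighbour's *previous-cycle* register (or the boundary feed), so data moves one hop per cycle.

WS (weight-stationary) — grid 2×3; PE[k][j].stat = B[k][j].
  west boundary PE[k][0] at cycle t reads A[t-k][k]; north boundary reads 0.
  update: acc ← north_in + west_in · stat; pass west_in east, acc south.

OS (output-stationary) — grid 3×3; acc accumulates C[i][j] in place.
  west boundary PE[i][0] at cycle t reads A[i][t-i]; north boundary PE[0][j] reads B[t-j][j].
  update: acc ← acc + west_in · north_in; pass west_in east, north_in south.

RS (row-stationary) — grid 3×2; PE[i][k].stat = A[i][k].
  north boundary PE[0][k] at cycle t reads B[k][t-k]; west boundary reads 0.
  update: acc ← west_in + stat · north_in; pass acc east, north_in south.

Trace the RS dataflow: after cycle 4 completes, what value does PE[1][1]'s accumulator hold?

Tracing RS — 3×2 array, target PE[1][1]:
  cycle 0: PE[0][1] → acc 0, east 0, south 0
  cycle 0: PE[1][0] → acc 0, east 0, south 0
  cycle 0: PE[1][1] → acc 0, east 0, south 0
  cycle 1: PE[0][1] → acc 99, east 99, south 9
  cycle 1: PE[1][0] → acc 81, east 81, south 9
  cycle 1: PE[1][1] → acc 0, east 0, south 0
  cycle 2: PE[0][1] → acc 32, east 32, south 1
  cycle 2: PE[1][0] → acc 36, east 36, south 4
  cycle 2: PE[1][1] → acc 126, east 126, south 9
  cycle 3: PE[0][1] → acc 71, east 71, south 9
  cycle 3: PE[1][0] → acc 45, east 45, south 5
  cycle 3: PE[1][1] → acc 41, east 41, south 1
  cycle 4: PE[0][1] → acc 0, east 0, south 0
  cycle 4: PE[1][0] → acc 0, east 0, south 0
  cycle 4: PE[1][1] → acc 90, east 90, south 9

PE[1][1].acc = 90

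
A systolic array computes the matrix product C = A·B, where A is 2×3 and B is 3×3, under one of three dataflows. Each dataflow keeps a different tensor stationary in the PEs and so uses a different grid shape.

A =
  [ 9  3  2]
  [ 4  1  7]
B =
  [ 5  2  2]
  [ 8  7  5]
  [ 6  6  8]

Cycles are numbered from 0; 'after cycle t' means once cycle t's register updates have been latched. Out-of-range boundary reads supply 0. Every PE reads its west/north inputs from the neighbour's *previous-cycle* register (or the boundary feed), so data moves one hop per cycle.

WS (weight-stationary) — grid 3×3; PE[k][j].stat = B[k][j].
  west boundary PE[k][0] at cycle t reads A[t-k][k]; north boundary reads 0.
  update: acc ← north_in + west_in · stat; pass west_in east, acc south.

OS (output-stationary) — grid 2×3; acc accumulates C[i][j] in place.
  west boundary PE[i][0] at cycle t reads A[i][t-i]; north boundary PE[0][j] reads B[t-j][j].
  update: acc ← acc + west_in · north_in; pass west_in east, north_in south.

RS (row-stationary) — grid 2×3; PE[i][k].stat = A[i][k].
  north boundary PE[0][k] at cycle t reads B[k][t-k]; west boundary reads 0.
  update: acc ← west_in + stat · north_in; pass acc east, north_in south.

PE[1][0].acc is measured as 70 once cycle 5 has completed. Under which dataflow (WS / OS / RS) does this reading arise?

WS (3×3 grid), PE[1][0]:
  @0  [1,0]  acc 0  |  →0  ↓0
  @1  [1,0]  acc 69  |  →3  ↓69
  @2  [1,0]  acc 28  |  →1  ↓28
  @3  [1,0]  acc 0  |  →0  ↓0
  @4  [1,0]  acc 0  |  →0  ↓0
  @5  [1,0]  acc 0  |  →0  ↓0
OS (2×3 grid), PE[1][0]:
  @0  [1,0]  acc 0  |  →0  ↓0
  @1  [1,0]  acc 20  |  →4  ↓5
  @2  [1,0]  acc 28  |  →1  ↓8
  @3  [1,0]  acc 70  |  →7  ↓6
  @4  [1,0]  acc 70  |  →0  ↓0
  @5  [1,0]  acc 70  |  →0  ↓0
RS (2×3 grid), PE[1][0]:
  @0  [1,0]  acc 0  |  →0  ↓0
  @1  [1,0]  acc 20  |  →20  ↓5
  @2  [1,0]  acc 8  |  →8  ↓2
  @3  [1,0]  acc 8  |  →8  ↓2
  @4  [1,0]  acc 0  |  →0  ↓0
  @5  [1,0]  acc 0  |  →0  ↓0

dataflow = OS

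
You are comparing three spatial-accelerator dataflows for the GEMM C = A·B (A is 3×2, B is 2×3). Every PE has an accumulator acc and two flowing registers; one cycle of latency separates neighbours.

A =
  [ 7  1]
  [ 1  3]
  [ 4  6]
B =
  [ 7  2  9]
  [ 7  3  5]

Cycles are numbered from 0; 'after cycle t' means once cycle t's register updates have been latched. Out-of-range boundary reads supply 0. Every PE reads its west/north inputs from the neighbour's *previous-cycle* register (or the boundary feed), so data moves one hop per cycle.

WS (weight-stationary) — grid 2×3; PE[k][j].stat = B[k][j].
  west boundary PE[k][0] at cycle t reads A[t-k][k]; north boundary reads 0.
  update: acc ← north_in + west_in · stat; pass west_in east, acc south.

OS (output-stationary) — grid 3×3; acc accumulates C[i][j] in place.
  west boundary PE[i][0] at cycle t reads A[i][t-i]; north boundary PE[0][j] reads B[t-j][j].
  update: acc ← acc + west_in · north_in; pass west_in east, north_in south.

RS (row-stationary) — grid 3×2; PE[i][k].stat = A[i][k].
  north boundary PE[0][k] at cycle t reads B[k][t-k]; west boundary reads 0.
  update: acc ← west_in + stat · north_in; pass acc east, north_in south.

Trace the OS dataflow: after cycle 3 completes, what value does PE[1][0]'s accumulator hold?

OS on a 3×3 grid — tracing PE[1][0] and its feeders:
  step 0 · PE0,0: acc=49; fwd→7 fwd↓7
  step 0 · PE1,0: acc=0; fwd→0 fwd↓0
  step 1 · PE0,0: acc=56; fwd→1 fwd↓7
  step 1 · PE1,0: acc=7; fwd→1 fwd↓7
  step 2 · PE0,0: acc=56; fwd→0 fwd↓0
  step 2 · PE1,0: acc=28; fwd→3 fwd↓7
  step 3 · PE0,0: acc=56; fwd→0 fwd↓0
  step 3 · PE1,0: acc=28; fwd→0 fwd↓0

PE[1][0].acc = 28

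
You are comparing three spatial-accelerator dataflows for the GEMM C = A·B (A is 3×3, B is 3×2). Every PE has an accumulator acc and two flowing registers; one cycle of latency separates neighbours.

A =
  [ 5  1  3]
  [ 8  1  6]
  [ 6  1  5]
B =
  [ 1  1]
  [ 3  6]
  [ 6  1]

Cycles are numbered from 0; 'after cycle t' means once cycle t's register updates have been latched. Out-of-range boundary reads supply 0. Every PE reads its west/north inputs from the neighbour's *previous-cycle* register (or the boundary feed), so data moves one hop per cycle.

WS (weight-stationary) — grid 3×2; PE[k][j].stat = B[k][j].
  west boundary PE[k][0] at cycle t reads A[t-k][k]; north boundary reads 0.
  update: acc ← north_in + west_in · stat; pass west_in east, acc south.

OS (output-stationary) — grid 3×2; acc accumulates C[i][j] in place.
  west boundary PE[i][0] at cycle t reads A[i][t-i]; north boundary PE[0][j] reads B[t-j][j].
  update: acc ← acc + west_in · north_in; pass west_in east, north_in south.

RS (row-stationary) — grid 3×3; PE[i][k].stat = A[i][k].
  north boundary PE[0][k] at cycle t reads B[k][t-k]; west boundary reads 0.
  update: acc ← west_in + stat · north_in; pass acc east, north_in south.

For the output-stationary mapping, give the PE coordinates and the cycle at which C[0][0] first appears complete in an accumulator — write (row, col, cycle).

OS — PE[0][0] is where C[0][0] collects:
  t=0 PE[0][0]: acc=5 h=5 v=1
  t=1 PE[0][0]: acc=8 h=1 v=3
  t=2 PE[0][0]: acc=26 h=3 v=6

(row, col, cycle) = (0, 0, 2)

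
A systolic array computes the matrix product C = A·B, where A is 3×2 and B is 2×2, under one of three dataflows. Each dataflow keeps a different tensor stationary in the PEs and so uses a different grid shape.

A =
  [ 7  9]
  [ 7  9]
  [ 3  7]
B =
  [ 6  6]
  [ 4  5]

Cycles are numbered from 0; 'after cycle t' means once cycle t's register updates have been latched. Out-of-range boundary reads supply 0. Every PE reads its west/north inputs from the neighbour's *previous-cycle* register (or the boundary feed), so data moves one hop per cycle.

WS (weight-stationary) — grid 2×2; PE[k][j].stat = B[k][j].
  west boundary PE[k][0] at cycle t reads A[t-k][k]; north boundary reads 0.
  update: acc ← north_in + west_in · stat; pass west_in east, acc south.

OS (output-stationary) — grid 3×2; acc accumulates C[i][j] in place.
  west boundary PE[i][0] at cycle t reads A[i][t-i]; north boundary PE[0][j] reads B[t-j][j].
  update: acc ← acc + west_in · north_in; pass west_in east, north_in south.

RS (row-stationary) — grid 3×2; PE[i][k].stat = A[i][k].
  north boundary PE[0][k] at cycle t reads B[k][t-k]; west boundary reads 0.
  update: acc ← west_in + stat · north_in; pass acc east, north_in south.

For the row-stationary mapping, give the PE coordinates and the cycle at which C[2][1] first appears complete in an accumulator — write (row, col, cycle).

RS: C[2][1] accumulates in PE[2][1]:
  t=0 PE[2][1]: acc=0 h=0 v=0
  t=1 PE[2][1]: acc=0 h=0 v=0
  t=2 PE[2][1]: acc=0 h=0 v=0
  t=3 PE[2][1]: acc=46 h=46 v=4
  t=4 PE[2][1]: acc=53 h=53 v=5

(row, col, cycle) = (2, 1, 4)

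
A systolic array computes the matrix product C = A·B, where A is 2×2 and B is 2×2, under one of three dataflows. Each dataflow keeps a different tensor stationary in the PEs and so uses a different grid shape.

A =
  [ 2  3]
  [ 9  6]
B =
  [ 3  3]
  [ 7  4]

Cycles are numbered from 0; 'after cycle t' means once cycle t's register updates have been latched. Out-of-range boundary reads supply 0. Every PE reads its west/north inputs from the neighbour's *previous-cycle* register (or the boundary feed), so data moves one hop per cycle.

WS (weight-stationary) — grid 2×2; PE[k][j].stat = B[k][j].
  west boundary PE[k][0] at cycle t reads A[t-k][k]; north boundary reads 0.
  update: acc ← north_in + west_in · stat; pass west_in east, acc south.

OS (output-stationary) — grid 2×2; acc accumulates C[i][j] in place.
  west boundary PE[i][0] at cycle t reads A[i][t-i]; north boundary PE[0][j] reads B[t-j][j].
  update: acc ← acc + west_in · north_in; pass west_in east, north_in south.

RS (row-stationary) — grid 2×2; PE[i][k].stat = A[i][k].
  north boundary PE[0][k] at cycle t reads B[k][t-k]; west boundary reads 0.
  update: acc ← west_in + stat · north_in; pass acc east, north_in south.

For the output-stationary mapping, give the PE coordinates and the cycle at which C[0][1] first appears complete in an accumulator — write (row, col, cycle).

(row, col, cycle) = (0, 1, 2)

OS — PE[0][1] is where C[0][1] collects:
  [0] (0,1) acc=0 (h:0 v:0)
  [1] (0,1) acc=6 (h:2 v:3)
  [2] (0,1) acc=18 (h:3 v:4)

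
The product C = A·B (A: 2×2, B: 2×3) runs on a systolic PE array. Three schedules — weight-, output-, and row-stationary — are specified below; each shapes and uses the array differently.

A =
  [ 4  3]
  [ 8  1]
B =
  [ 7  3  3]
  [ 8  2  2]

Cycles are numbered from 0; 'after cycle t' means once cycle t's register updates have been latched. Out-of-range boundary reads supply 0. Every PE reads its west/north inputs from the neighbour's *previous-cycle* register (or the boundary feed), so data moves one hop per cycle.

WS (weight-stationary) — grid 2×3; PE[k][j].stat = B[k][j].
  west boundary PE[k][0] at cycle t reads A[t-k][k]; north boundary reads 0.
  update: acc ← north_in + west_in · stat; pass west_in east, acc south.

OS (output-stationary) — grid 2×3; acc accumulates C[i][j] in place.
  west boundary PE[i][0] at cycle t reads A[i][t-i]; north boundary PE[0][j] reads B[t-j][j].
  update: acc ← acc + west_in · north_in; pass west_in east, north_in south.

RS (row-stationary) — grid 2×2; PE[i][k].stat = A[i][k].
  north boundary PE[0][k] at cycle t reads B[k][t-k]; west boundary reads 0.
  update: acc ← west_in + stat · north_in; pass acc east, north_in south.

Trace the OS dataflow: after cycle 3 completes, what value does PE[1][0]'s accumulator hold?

PE[1][0].acc = 64

OS on a 2×3 grid — tracing PE[1][0] and its feeders:
  c0 r0c0: 28 / 4 / 7
  c0 r1c0: 0 / 0 / 0
  c1 r0c0: 52 / 3 / 8
  c1 r1c0: 56 / 8 / 7
  c2 r0c0: 52 / 0 / 0
  c2 r1c0: 64 / 1 / 8
  c3 r0c0: 52 / 0 / 0
  c3 r1c0: 64 / 0 / 0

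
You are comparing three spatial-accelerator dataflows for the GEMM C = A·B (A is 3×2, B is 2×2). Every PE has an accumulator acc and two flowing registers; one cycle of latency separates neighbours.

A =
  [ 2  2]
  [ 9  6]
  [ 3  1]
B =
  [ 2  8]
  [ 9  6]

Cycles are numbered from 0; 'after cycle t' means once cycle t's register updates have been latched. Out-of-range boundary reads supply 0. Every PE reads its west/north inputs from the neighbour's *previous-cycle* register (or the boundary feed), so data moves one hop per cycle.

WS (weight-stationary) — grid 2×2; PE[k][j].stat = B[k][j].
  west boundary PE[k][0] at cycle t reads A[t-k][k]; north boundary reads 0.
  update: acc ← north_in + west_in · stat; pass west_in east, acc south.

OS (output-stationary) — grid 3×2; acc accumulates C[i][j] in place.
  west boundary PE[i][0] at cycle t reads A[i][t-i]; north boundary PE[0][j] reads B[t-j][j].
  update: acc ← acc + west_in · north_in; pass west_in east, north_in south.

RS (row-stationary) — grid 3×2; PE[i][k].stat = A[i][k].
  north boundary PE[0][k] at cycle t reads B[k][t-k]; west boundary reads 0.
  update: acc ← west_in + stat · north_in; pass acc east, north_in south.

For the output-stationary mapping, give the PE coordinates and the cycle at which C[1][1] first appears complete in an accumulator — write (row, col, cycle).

(row, col, cycle) = (1, 1, 3)

OS: C[1][1] accumulates in PE[1][1]:
  [0] (1,1) acc=0 (h:0 v:0)
  [1] (1,1) acc=0 (h:0 v:0)
  [2] (1,1) acc=72 (h:9 v:8)
  [3] (1,1) acc=108 (h:6 v:6)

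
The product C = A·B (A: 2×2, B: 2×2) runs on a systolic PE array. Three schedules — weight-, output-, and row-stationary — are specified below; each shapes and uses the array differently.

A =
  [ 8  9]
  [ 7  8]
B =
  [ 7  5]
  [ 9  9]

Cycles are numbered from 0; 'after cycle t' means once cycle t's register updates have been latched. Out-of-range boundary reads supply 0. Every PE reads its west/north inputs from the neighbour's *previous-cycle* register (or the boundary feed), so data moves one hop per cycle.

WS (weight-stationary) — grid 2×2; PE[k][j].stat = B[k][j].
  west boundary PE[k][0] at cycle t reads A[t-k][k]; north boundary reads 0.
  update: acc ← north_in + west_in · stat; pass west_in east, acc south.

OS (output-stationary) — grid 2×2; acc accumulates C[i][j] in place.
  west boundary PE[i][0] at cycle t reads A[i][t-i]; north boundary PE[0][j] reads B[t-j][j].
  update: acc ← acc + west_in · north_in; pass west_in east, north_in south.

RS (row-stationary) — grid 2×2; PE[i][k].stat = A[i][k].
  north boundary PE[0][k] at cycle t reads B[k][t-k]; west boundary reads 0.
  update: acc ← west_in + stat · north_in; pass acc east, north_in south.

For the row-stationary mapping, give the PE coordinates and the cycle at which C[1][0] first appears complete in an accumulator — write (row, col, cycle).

(row, col, cycle) = (1, 1, 2)

RS — PE[1][1] is where C[1][0] collects:
  0: (1,1).acc=0  regs=<0,0>
  1: (1,1).acc=0  regs=<0,0>
  2: (1,1).acc=121  regs=<121,9>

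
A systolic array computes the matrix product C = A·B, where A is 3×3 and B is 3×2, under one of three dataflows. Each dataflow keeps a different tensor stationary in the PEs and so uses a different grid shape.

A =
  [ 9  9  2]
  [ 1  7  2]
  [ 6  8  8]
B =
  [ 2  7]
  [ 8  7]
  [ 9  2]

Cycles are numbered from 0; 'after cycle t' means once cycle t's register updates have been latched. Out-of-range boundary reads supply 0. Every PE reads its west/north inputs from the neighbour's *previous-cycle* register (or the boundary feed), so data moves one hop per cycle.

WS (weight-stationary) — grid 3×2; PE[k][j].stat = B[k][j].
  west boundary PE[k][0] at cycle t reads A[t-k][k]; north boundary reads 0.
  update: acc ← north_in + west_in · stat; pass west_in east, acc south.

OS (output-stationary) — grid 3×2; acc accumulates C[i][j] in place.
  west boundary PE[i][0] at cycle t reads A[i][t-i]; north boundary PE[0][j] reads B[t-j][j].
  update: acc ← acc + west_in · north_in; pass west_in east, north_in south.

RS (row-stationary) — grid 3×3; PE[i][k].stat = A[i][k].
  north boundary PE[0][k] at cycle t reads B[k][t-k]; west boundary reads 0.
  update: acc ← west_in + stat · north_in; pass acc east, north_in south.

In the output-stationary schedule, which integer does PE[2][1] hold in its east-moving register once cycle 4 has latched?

OS 3×2: PE[2][1] cycle-by-cycle (with neighbour feeds):
  cycle 0: PE[1][1] → acc 0, east 0, south 0
  cycle 0: PE[2][0] → acc 0, east 0, south 0
  cycle 0: PE[2][1] → acc 0, east 0, south 0
  cycle 1: PE[1][1] → acc 0, east 0, south 0
  cycle 1: PE[2][0] → acc 0, east 0, south 0
  cycle 1: PE[2][1] → acc 0, east 0, south 0
  cycle 2: PE[1][1] → acc 7, east 1, south 7
  cycle 2: PE[2][0] → acc 12, east 6, south 2
  cycle 2: PE[2][1] → acc 0, east 0, south 0
  cycle 3: PE[1][1] → acc 56, east 7, south 7
  cycle 3: PE[2][0] → acc 76, east 8, south 8
  cycle 3: PE[2][1] → acc 42, east 6, south 7
  cycle 4: PE[1][1] → acc 60, east 2, south 2
  cycle 4: PE[2][0] → acc 148, east 8, south 9
  cycle 4: PE[2][1] → acc 98, east 8, south 7

register = 8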